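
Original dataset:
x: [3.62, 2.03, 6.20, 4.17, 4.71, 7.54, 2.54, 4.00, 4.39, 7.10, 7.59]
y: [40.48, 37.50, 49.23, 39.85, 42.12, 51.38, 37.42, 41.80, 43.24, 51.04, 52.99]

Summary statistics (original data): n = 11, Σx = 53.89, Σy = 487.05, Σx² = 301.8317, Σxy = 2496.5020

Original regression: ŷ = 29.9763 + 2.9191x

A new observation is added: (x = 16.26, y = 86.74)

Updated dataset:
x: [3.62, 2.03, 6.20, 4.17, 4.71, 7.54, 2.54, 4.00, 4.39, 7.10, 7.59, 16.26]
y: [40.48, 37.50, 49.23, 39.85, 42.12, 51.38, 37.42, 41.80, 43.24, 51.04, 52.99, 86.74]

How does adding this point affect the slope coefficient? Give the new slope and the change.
The slope changes from 2.9191 to 3.5394 (change of +0.6203, or +21.2%).

x = 16.26 lies well outside the original x-range [2.03, 7.59] (x̄ ≈ 4.90), so this observation has high leverage and can move the slope substantially.

Step 1: Update the sums with the new point (n goes from 11 to 12)
Σx  = 53.89 + 16.26 = 70.15
Σy  = 487.05 + 86.74 = 573.79
Σx² = 301.8317 + 16.26² = 301.8317 + 264.3876 = 566.2193
Σxy = 2496.5020 + 16.26×86.74 = 2496.5020 + 1410.3924 = 3906.8944

Step 2: Recompute the slope with b₁ = (nΣxy − ΣxΣy) / (nΣx² − (Σx)²)
Numerator   = 12×3906.8944 − 70.15×573.79 = 46882.7328 − 40251.3685 = 6631.3643
Denominator = 12×566.2193 − 70.15² = 6794.6316 − 4921.0225 = 1873.6091
b₁(new) = 6631.3643 / 1873.6091 = 3.5394

(Same formula on the original sums: (11×2496.5020 − 53.89×487.05) / (11×301.8317 − 53.89²) = 1214.3975 / 416.0166 = 2.9191, matching the given fit.)

Step 3: Change in slope
Δβ₁ = 3.5394 − 2.9191 = +0.6203
Relative change = +0.6203 / 2.9191 × 100% = +21.2%
→ the slope increases when the point is added.

A high-leverage point only changes the slope if it is off the original line; here y = 86.74 is above the original trend, so the slope increases.
In practice: check such a point for data-entry or measurement error; refit with and without it and report both if conclusions differ.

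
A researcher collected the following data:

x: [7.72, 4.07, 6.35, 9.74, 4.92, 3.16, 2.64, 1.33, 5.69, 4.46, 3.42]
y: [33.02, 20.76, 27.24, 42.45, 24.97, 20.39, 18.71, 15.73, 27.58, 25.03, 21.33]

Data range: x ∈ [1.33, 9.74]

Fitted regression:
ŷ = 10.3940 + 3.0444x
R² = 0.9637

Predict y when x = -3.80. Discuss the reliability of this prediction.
ŷ = -1.1747 (extrapolation — x = -3.80 lies outside [1.33, 9.74], so reliability is low).

Prediction calculation:
ŷ = 10.3940 + 3.0444 × (-3.80)
ŷ = -1.1747

Reliability:
- Data range: x ∈ [1.33, 9.74]
- Prediction point: x = -3.80 is 5.13 units below the observed range → this is EXTRAPOLATION, not interpolation

Why that matters here:
- There are no observations near this x to validate the fitted line there
- The standard error of prediction grows with (x − x̄)², and x = -3.80 is far from x̄ = 4.86

A defensible statement: 'if the linear trend continued to x = -3.80, y would be about -1.1747' — the premise is untested.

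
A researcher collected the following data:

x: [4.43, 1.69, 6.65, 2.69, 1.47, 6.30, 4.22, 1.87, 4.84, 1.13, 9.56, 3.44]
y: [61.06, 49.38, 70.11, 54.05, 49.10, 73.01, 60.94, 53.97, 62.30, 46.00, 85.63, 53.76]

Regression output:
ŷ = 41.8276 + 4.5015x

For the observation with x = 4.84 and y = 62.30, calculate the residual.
Residual = -1.3149

The residual is the difference between the actual value and the predicted value:

Residual = y - ŷ

Step 1: Calculate predicted value
ŷ = 41.8276 + 4.5015 × 4.84
ŷ = 63.6149

Step 2: Calculate residual
Residual = 62.30 - 63.6149
Residual = -1.3149

Sign check: y < ŷ, so the point is below the line and the fit overestimates here.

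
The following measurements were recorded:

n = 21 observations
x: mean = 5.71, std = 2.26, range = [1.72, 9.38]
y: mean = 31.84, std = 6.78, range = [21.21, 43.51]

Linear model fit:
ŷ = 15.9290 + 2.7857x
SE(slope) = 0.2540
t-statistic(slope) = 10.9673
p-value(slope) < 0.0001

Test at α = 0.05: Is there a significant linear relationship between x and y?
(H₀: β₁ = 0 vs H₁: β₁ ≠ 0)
Reject H₀: p-value < 0.0001 < α = 0.05. The linear relationship is significant at the 5% level.

Hypothesis test for the slope coefficient:

H₀: β₁ = 0 (no linear relationship)
H₁: β₁ ≠ 0 (linear relationship exists)

Test statistic: t = β̂₁ / SE(β̂₁) = 2.7857 / 0.2540 = 10.9673

The p-value (<0.0001) is the probability, under H₀, of a t-statistic at least as extreme as |t| = 10.9673 (two-sided, df = n − 2 = 19).

Decision rule: reject H₀ if p-value < α.
p-value < 0.0001 < α = 0.05 → reject H₀.

There is sufficient evidence at the 5% significance level to conclude that a linear relationship exists between x and y.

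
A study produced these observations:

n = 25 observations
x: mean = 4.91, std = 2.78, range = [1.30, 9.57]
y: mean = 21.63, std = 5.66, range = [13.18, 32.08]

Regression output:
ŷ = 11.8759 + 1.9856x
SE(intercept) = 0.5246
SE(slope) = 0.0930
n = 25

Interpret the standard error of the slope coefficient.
The slope 1.9856 is pinned down to within about ±0.0930 (one SE) by these data — relative uncertainty 4.7%, i.e. precise.

SE(β̂₁) = s / √Sxx, where s is the residual standard deviation and Sxx = Σ(x − x̄)². It is the yardstick for how far β̂₁ = 1.9856 could plausibly be from the true slope.

Relative precision:
- SE / |β̂₁| = 0.0930 / 1.9856 = 4.7%
- Rule of thumb (under 20%: precise; 20% to under 50%: moderately precise; 50% or more: imprecise) → precise

Link to the t-test: t = β̂₁ / SE(β̂₁) = 1.9856 / 0.0930 = 21.3505, the statistic for H₀: β₁ = 0.

What drives SE(β̂₁): more residual scatter → larger SE; wider spread of x values → smaller SE.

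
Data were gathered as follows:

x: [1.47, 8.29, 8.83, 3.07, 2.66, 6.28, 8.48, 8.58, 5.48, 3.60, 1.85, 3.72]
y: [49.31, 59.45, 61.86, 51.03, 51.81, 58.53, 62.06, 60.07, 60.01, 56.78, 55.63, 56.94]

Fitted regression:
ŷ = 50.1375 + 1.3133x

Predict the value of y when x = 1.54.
ŷ = 52.1600

Plug x = 1.54 into the fitted line:

ŷ = 50.1375 + 1.3133 × 1.54
ŷ = 50.1375 + 2.0225
ŷ = 52.1600

This is the fitted mean response at that x — an individual observation would come with a wider prediction interval.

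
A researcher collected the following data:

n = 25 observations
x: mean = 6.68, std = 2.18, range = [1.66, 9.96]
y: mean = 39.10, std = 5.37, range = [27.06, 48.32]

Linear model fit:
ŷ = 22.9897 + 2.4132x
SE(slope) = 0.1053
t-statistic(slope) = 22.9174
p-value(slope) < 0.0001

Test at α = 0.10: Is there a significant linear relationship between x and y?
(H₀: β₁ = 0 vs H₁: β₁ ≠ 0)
Since p-value < 0.0001 < α = 0.10, reject H₀ — the slope is significantly different from 0.

Hypothesis test for the slope coefficient:

H₀: β₁ = 0 (no linear relationship)
H₁: β₁ ≠ 0 (linear relationship exists)

Test statistic: t = β̂₁ / SE(β̂₁) = 2.4132 / 0.1053 = 22.9174

p < 0.0001: how often a slope estimate this far from 0 (in SE units) would arise by chance if β₁ were truly 0.

Decision rule: reject H₀ if p-value < α.
p-value < 0.0001 < α = 0.10 → reject H₀.

Conclusion: the linear association between x and y is significant at the 10% level.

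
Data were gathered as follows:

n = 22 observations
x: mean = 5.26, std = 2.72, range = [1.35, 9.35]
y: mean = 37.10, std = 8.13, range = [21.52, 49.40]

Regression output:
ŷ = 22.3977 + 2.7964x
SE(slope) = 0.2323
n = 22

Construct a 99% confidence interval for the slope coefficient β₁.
The 99% CI for β₁ is (2.1354, 3.4574)

Confidence interval for the slope:

The 99% CI for β₁ is: β̂₁ ± t*(α/2, n-2) × SE(β̂₁)

Step 1: Find critical t-value
- Confidence level = 0.99
- Degrees of freedom = n - 2 = 22 - 2 = 20
- t*(α/2, 20) = 2.8453

Step 2: Calculate margin of error
Margin = 2.8453 × 0.2323 = 0.6610

Step 3: Construct interval
CI = 2.7964 ± 0.6610
CI = (2.1354, 3.4574)

Interpretation: intervals built this way capture the true β₁ in 99% of repeated samples; here the plausible range for the per-unit effect of x on y is 2.1354 to 3.4574.
Both endpoints are positive, so the data support a genuinely positive slope at this confidence level.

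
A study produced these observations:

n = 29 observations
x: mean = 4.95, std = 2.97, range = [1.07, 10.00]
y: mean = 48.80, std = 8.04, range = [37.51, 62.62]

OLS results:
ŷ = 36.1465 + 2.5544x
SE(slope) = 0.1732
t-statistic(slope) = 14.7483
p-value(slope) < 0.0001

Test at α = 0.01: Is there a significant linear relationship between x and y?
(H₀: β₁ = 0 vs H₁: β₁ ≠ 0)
Reject H₀: p-value < 0.0001 < α = 0.01. The linear relationship is significant at the 1% level.

Hypothesis test for the slope coefficient:

H₀: β₁ = 0 (no linear relationship)
H₁: β₁ ≠ 0 (linear relationship exists)

Test statistic: t = β̂₁ / SE(β̂₁) = 2.5544 / 0.1732 = 14.7483

p < 0.0001: how often a slope estimate this far from 0 (in SE units) would arise by chance if β₁ were truly 0.

Decision rule: reject H₀ if p-value < α.
p-value < 0.0001 < α = 0.01 → reject H₀.

At α = 0.01 the data do provide convincing evidence of a nonzero slope.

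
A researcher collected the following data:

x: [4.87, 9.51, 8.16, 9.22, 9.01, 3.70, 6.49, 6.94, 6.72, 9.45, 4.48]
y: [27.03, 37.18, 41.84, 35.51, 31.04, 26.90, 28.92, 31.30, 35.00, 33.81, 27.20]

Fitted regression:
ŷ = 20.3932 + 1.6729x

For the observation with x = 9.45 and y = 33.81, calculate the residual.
Residual = -2.3921

The residual is the difference between the actual value and the predicted value:

Residual = y - ŷ

Step 1: Calculate predicted value
ŷ = 20.3932 + 1.6729 × 9.45
ŷ = 36.2021

Step 2: Calculate residual
Residual = 33.81 - 36.2021
Residual = -2.3921

The residual is negative, so the observed y = 33.81 sits below the regression line (the line overestimates it by 2.3921).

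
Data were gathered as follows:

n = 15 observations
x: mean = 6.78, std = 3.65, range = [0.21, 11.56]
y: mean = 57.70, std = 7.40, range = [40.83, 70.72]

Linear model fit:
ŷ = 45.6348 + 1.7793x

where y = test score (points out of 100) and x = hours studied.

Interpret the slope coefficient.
An increase of one hour in study time is associated with a 1.7793 points increase in predicted test score.

The slope β₁ = 1.7793 gives the rate at which the fitted test score changes with study time.

Interpretation:
- Study time up by 1 hour → predicted test score increases by 1.7793 points
- The effect is assumed constant over the observed range of x (linearity)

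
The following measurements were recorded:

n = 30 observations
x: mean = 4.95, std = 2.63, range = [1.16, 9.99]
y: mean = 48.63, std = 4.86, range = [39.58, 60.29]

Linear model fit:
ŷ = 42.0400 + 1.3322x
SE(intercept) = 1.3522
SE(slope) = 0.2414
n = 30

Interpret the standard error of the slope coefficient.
The slope 1.3322 is pinned down to within about ±0.2414 (one SE) by these data — relative uncertainty 18.1%, i.e. precise.

SE(β̂₁) = s / √Sxx, where s is the residual standard deviation and Sxx = Σ(x − x̄)². It is the yardstick for how far β̂₁ = 1.3322 could plausibly be from the true slope.

Relative precision:
- SE / |β̂₁| = 0.2414 / 1.3322 = 18.1%
- Rule of thumb (under 20%: precise; 20% to under 50%: moderately precise; 50% or more: imprecise) → precise

Rough 95% range (±2 SE): 1.3322 ± 0.4828 → (0.8494, 1.8150).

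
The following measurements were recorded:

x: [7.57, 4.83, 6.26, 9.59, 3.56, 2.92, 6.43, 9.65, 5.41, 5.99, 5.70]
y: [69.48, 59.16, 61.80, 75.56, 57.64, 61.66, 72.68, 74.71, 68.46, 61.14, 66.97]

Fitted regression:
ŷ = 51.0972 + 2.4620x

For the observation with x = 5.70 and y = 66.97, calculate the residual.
Residual = 1.8394

The residual is the difference between the actual value and the predicted value:

Residual = y - ŷ

Step 1: Calculate predicted value
ŷ = 51.0972 + 2.4620 × 5.70
ŷ = 65.1306

Step 2: Calculate residual
Residual = 66.97 - 65.1306
Residual = 1.8394

Interpretation: the model underestimates the actual value by 1.8394 at this point (positive residual → observation lies above the fitted line).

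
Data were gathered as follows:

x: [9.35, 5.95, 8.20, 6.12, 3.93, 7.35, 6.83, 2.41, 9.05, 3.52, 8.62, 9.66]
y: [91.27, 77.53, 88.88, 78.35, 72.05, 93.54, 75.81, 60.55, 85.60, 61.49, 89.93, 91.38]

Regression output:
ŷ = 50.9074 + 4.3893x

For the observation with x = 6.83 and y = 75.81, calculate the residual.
Residual = -5.0763

The residual is the difference between the actual value and the predicted value:

Residual = y - ŷ

Step 1: Calculate predicted value
ŷ = 50.9074 + 4.3893 × 6.83
ŷ = 80.8863

Step 2: Calculate residual
Residual = 75.81 - 80.8863
Residual = -5.0763

Sign check: y < ŷ, so the point is below the line and the fit overestimates here.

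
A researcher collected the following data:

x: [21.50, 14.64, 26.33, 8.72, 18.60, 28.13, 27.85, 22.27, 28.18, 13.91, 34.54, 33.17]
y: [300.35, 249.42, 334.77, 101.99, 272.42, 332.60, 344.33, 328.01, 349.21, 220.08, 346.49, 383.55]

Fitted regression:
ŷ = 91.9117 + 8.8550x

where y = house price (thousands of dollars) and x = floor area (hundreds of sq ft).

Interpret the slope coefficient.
On average, house price is about 8.8550 thousand dollars higher for every extra hundred sq ft of floor area.

The slope β₁ = 8.8550 gives the rate at which the fitted house price changes with floor area.

Interpretation:
- Floor area up by 1 hundred sq ft → predicted house price increases by 8.8550 thousand dollars
- This is a linear approximation: the same per-unit change is assumed across the whole observed x range
- The slope describes association in these data, not necessarily a causal effect

The intercept β₀ = 91.9117 is the predicted house price when floor area = 0; since the smallest observed x is 8.72, this is an extrapolation and mainly anchors the line.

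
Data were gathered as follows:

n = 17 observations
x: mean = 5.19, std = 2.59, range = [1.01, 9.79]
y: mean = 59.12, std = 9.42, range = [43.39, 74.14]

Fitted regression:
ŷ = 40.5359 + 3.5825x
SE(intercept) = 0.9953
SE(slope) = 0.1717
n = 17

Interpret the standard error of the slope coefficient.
SE(β̂₁) = 0.1717 is the estimated standard deviation of the slope estimate across repeated samples; relative to β̂₁ = 3.5825 that is 4.8%, a precise estimate.

SE(β̂₁) = 0.1717 says: if we drew many samples of n = 17 from the same population and refit each time, the fitted slopes would scatter with a standard deviation of roughly 0.1717 around the true β₁.

Relative precision:
- SE / |β̂₁| = 0.1717 / 3.5825 = 4.8%
- Rule of thumb (under 20%: precise; 20% to under 50%: moderately precise; 50% or more: imprecise) → precise

Link to the t-test: t = β̂₁ / SE(β̂₁) = 3.5825 / 0.1717 = 20.8649, the statistic for H₀: β₁ = 0.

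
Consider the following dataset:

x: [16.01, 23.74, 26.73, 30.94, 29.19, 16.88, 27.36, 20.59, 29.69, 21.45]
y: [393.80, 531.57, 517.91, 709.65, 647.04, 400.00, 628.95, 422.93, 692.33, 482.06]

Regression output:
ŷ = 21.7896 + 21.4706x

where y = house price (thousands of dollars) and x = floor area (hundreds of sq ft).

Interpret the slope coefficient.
An increase of one hundred sq ft in floor area is associated with a 21.4706 thousand dollars increase in predicted house price.

The slope β₁ = 21.4706 gives the rate at which the fitted house price changes with floor area.

Interpretation:
- Floor area up by 1 hundred sq ft → predicted house price increases by 21.4706 thousand dollars
- This is a linear approximation: the same per-unit change is assumed across the whole observed x range
- The sign (+) gives the direction; the magnitude 21.4706 gives the size of the effect per hundred sq ft

The intercept β₀ = 21.7896 is the predicted house price when floor area = 0; since the smallest observed x is 16.01, this is an extrapolation and mainly anchors the line.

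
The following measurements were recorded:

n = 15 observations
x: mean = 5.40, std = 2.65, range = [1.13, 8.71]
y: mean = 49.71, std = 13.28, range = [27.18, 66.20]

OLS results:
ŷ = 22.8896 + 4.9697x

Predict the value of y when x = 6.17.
ŷ = 53.5526

To predict y for x = 6.17, substitute into the regression equation:

ŷ = 22.8896 + 4.9697 × 6.17
ŷ = 22.8896 + 30.6630
ŷ = 53.5526

This is the fitted mean response at that x — an individual observation would come with a wider prediction interval.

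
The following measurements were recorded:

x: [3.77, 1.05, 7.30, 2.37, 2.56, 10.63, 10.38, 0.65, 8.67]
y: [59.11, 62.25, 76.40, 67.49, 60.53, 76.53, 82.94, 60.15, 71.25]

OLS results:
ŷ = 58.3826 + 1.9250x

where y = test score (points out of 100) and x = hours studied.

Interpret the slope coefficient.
On average, test score is about 1.9250 points higher for every extra hour of study time.

β₁ = 1.9250 is the change in predicted test score (points) per additional hour of study time.

Interpretation:
- Study time up by 1 hour → predicted test score increases by 1.9250 points
- The effect is assumed constant over the observed range of x (linearity)

The intercept β₀ = 58.3826 is the predicted test score when study time = 0; since the smallest observed x is 0.65, this is an extrapolation and mainly anchors the line.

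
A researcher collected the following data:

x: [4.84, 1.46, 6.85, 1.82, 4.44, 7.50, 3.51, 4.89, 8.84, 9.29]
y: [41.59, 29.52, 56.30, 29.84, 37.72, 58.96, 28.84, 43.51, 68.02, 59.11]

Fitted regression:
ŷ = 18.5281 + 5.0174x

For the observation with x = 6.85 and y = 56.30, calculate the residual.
Residual = 3.4027

The residual is the difference between the actual value and the predicted value:

Residual = y - ŷ

Step 1: Calculate predicted value
ŷ = 18.5281 + 5.0174 × 6.85
ŷ = 52.8973

Step 2: Calculate residual
Residual = 56.30 - 52.8973
Residual = 3.4027

The residual is positive, so the observed y = 56.30 sits above the regression line (the line underestimates it by 3.4027).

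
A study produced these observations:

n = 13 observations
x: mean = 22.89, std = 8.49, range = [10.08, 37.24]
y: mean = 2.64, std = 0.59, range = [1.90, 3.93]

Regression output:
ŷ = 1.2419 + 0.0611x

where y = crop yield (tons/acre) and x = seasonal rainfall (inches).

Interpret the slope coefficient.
An increase of one inch in rainfall is associated with a 0.0611 tons/acre increase in predicted crop yield.

The slope β₁ = 0.0611 gives the rate at which the fitted crop yield changes with rainfall.

Interpretation:
- Rainfall up by 1 inch → predicted crop yield increases by 0.0611 tons/acre
- This is a linear approximation: the same per-unit change is assumed across the whole observed x range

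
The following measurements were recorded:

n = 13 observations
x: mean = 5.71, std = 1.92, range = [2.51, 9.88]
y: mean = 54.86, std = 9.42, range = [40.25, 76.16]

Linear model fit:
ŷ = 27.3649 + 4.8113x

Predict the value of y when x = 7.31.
ŷ = 62.5355

Plug x = 7.31 into the fitted line:

ŷ = 27.3649 + 4.8113 × 7.31
ŷ = 27.3649 + 35.1706
ŷ = 62.5355

This is the fitted mean response at that x — an individual observation would come with a wider prediction interval.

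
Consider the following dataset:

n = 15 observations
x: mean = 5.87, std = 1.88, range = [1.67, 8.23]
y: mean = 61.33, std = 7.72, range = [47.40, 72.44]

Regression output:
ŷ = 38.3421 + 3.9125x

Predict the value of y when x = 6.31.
ŷ = 63.0300

Plug x = 6.31 into the fitted line:

ŷ = 38.3421 + 3.9125 × 6.31
ŷ = 38.3421 + 24.6879
ŷ = 63.0300

This is the fitted mean response at that x — an individual observation would come with a wider prediction interval.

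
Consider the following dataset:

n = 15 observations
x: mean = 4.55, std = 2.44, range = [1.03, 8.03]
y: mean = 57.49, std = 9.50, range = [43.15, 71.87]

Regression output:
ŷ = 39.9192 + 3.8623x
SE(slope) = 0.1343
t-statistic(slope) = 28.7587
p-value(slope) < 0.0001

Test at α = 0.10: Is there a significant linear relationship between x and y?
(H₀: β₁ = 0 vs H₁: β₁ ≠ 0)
Reject H₀: p-value < 0.0001 < α = 0.10. The linear relationship is significant at the 10% level.

Hypothesis test for the slope coefficient:

H₀: β₁ = 0 (no linear relationship)
H₁: β₁ ≠ 0 (linear relationship exists)

Test statistic: t = β̂₁ / SE(β̂₁) = 3.8623 / 0.1343 = 28.7587

The p-value (<0.0001) is the probability, under H₀, of a t-statistic at least as extreme as |t| = 28.7587 (two-sided, df = n − 2 = 13).

Decision rule: reject H₀ if p-value < α.
p-value < 0.0001 < α = 0.10 → reject H₀.

At α = 0.10 the data do provide convincing evidence of a nonzero slope.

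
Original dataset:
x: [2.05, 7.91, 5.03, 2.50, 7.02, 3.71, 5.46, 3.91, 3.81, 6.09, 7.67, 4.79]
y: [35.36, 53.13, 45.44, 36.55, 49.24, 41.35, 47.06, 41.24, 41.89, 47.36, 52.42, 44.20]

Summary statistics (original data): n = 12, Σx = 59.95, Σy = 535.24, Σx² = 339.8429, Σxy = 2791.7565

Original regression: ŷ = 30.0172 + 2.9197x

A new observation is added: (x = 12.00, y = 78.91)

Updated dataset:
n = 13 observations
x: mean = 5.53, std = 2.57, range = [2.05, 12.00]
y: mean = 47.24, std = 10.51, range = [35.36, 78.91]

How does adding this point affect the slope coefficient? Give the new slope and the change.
Adding the point moves β₁ from 2.9197 to 3.9659, i.e. it increases by 1.0462 (+35.8%).

The new point has HIGH LEVERAGE: x = 12.00 is far from the original mean x̄ = 59.95/12 ≈ 5.00 (original range [2.05, 7.91]).

Step 1: Update the sums with the new point (n goes from 12 to 13)
Σx  = 59.95 + 12.00 = 71.95
Σy  = 535.24 + 78.91 = 614.15
Σx² = 339.8429 + 12.00² = 339.8429 + 144.0000 = 483.8429
Σxy = 2791.7565 + 12.00×78.91 = 2791.7565 + 946.9200 = 3738.6765

Step 2: Recompute the slope with b₁ = (nΣxy − ΣxΣy) / (nΣx² − (Σx)²)
Numerator   = 13×3738.6765 − 71.95×614.15 = 48602.7945 − 44188.0925 = 4414.7020
Denominator = 13×483.8429 − 71.95² = 6289.9577 − 5176.8025 = 1113.1552
b₁(new) = 4414.7020 / 1113.1552 = 3.9659

(Same formula on the original sums: (12×2791.7565 − 59.95×535.24) / (12×339.8429 − 59.95²) = 1413.4400 / 484.1123 = 2.9197, matching the given fit.)

Step 3: Change in slope
Δβ₁ = 3.9659 − 2.9197 = +1.0462
Relative change = +1.0462 / 2.9197 × 100% = +35.8%
→ the slope increases when the point is added.

A high-leverage point only changes the slope if it is off the original line; here y = 78.91 is above the original trend, so the slope increases.
In practice: check such a point for data-entry or measurement error.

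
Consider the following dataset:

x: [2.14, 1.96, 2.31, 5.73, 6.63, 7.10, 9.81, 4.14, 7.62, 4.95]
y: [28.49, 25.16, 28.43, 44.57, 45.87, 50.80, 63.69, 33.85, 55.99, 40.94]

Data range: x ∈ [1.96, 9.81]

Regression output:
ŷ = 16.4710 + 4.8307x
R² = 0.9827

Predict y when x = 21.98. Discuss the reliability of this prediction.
ŷ = 122.6498 (extrapolation — x = 21.98 lies outside [1.96, 9.81], so reliability is low).

Prediction calculation:
ŷ = 16.4710 + 4.8307 × 21.98
ŷ = 122.6498

Reliability:
- Data range: x ∈ [1.96, 9.81]
- Prediction point: x = 21.98 is 12.17 units above the observed range → this is EXTRAPOLATION, not interpolation

Why that matters here:
- R² describes fit only over the sampled x values; it says nothing about behaviour beyond them
- The standard error of prediction grows with (x − x̄)², and x = 21.98 is far from x̄ = 5.24
- Real relationships often flatten, saturate, or turn nonlinear at extremes

A defensible statement: 'if the linear trend continued to x = 21.98, y would be about 122.6498' — the premise is untested.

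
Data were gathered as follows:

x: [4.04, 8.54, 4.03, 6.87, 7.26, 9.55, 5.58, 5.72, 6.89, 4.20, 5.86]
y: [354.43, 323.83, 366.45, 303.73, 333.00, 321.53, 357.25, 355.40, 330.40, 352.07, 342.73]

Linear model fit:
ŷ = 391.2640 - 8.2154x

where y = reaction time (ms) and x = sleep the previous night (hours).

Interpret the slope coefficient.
An increase of one hour in sleep is associated with a 8.2154 ms decrease in predicted reaction time.

The slope β₁ = -8.2154 gives the rate at which the fitted reaction time changes with sleep.

Interpretation:
- Sleep up by 1 hour → predicted reaction time decreases by 8.2154 ms
- The effect is assumed constant over the observed range of x (linearity)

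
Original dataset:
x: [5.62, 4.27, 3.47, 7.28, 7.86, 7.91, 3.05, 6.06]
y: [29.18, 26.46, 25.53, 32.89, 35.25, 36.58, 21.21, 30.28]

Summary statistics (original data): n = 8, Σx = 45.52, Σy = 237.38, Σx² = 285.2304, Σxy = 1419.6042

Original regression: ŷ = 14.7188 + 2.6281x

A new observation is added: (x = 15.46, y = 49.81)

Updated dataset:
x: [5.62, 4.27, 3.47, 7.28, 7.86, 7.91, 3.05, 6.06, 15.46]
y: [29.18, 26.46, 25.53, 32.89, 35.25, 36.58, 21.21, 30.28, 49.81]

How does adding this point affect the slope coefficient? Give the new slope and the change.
New slope β₁ = 2.1950 versus 2.6281 before: a change of -0.4331 (-16.5%).

The new point has HIGH LEVERAGE: x = 15.46 is far from the original mean x̄ = 45.52/8 ≈ 5.69 (original range [3.05, 7.91]).

Step 1: Update the sums with the new point (n goes from 8 to 9)
Σx  = 45.52 + 15.46 = 60.98
Σy  = 237.38 + 49.81 = 287.19
Σx² = 285.2304 + 15.46² = 285.2304 + 239.0116 = 524.2420
Σxy = 1419.6042 + 15.46×49.81 = 1419.6042 + 770.0626 = 2189.6668

Step 2: Recompute the slope with b₁ = (nΣxy − ΣxΣy) / (nΣx² − (Σx)²)
Numerator   = 9×2189.6668 − 60.98×287.19 = 19707.0012 − 17512.8462 = 2194.1550
Denominator = 9×524.2420 − 60.98² = 4718.1780 − 3718.5604 = 999.6176
b₁(new) = 2194.1550 / 999.6176 = 2.1950

(Same formula on the original sums: (8×1419.6042 − 45.52×237.38) / (8×285.2304 − 45.52²) = 551.2960 / 209.7728 = 2.6281, matching the given fit.)

Step 3: Change in slope
Δβ₁ = 2.1950 − 2.6281 = -0.4331
Relative change = -0.4331 / 2.6281 × 100% = -16.5%
→ the slope decreases when the point is added.

Because the point sits below the extension of the original line at a high-leverage x, it tilts the fit down.
In practice: refit with and without it and report both if conclusions differ; investigate whether it comes from the same population as the rest of the sample.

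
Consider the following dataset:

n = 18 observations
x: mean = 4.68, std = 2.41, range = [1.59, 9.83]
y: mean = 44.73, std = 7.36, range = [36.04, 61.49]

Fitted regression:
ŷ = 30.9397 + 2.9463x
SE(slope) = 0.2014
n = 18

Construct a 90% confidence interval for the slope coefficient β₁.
The 90% CI for β₁ is (2.5947, 3.2979)

Confidence interval for the slope:

The 90% CI for β₁ is: β̂₁ ± t*(α/2, n-2) × SE(β̂₁)

Step 1: Find critical t-value
- Confidence level = 0.9
- Degrees of freedom = n - 2 = 18 - 2 = 16
- t*(α/2, 16) = 1.7459

Step 2: Calculate margin of error
Margin = 1.7459 × 0.2014 = 0.3516

Step 3: Construct interval
CI = 2.9463 ± 0.3516
CI = (2.5947, 3.2979)

Interpretation: each one-unit increase in x is associated with a change in mean y of between 2.5947 and 3.2979, with 90% confidence.
Since 0 is outside the interval, a two-sided test at α = 0.10 would reject H₀: β₁ = 0.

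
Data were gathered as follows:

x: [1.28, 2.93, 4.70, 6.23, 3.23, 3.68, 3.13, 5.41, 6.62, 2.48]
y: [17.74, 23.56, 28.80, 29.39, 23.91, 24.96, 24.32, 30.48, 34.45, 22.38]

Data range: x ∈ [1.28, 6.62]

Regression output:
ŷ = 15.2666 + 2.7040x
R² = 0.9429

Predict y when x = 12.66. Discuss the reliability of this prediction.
ŷ = 49.4992 (extrapolation — x = 12.66 lies outside [1.28, 6.62], so reliability is low).

Prediction calculation:
ŷ = 15.2666 + 2.7040 × 12.66
ŷ = 49.4992

Reliability:
- Data range: x ∈ [1.28, 6.62]
- Prediction point: x = 12.66 is 6.04 units above the observed range → this is EXTRAPOLATION, not interpolation

Why that matters here:
- R² describes fit only over the sampled x values; it says nothing about behaviour beyond them
- There are no observations near this x to validate the fitted line there

A defensible statement: 'if the linear trend continued to x = 12.66, y would be about 49.4992' — the premise is untested.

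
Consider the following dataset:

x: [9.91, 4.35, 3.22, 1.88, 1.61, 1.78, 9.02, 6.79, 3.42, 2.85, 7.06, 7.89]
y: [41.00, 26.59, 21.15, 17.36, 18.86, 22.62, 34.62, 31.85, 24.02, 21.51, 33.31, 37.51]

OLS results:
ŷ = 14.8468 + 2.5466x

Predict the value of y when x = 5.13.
ŷ = 27.9109

Plug x = 5.13 into the fitted line:

ŷ = 14.8468 + 2.5466 × 5.13
ŷ = 14.8468 + 13.0641
ŷ = 27.9109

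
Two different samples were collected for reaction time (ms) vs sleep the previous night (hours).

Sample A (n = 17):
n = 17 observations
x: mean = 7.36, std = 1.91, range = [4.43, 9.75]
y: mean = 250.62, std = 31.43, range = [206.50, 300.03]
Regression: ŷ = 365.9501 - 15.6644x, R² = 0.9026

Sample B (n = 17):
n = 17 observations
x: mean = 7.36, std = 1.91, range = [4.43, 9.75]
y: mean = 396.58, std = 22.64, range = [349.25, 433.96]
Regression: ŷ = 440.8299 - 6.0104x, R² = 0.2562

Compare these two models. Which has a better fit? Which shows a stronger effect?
Model A has the better fit (R² = 0.9026 vs 0.2562). Model A shows the stronger effect (|β₁| = 15.6644 vs 6.0104).

Model Comparison:

Which explains more variance? (R²)
- Model A: R² = 0.9026 → 90.26% of variance in reaction time explained
- Model B: R² = 0.2562 → 25.62% of variance in reaction time explained
- 0.9026 > 0.2562 → Model A has the better fit

Strength of effect — compare |β₁|:
- Model A: β₁ = -15.6644 → predicted reaction time falls 15.6644 ms per additional hour of sleep
- Model B: β₁ = -6.0104 → predicted reaction time falls 6.0104 ms per additional hour of sleep
- |-15.6644| > |-6.0104| → Model A shows the stronger marginal effect

Notes:
- R² measures how tightly points cluster around the line; β₁ measures how steep the line is — they answer different questions.
- A steeper slope doesn't make a better model if the scatter around the line is large.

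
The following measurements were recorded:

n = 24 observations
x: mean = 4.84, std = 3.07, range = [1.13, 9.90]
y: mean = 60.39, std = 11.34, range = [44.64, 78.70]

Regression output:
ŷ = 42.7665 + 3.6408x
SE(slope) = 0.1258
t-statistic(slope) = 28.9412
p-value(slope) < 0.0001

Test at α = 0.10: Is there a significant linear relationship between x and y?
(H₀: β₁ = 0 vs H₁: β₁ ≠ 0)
Reject H₀: p-value < 0.0001 < α = 0.10. The linear relationship is significant at the 10% level.

Hypothesis test for the slope coefficient:

H₀: β₁ = 0 (no linear relationship)
H₁: β₁ ≠ 0 (linear relationship exists)

Test statistic: t = β̂₁ / SE(β̂₁) = 3.6408 / 0.1258 = 28.9412

With df = 22, the two-sided p-value for |t| = 28.9412 is <0.0001.

Decision rule: reject H₀ if p-value < α.
p-value < 0.0001 < α = 0.10 → reject H₀.

At α = 0.10 the data do provide convincing evidence of a nonzero slope.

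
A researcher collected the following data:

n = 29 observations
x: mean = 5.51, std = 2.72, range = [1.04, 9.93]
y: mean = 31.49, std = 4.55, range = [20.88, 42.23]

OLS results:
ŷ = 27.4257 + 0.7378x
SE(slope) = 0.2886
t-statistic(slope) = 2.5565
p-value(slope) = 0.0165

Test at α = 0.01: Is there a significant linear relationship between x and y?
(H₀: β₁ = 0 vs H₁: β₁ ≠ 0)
Fail to reject H₀: p-value = 0.0165 ≥ α = 0.01. The linear relationship is not significant at the 1% level.

Hypothesis test for the slope coefficient:

H₀: β₁ = 0 (no linear relationship)
H₁: β₁ ≠ 0 (linear relationship exists)

Test statistic: t = β̂₁ / SE(β̂₁) = 0.7378 / 0.2886 = 2.5565

p = 0.0165: how often a slope estimate this far from 0 (in SE units) would arise by chance if β₁ were truly 0.

Decision rule: reject H₀ if p-value < α.
p-value = 0.0165 ≥ α = 0.01 → fail to reject H₀.

There is not sufficient evidence at the 1% significance level to conclude that a linear relationship exists between x and y.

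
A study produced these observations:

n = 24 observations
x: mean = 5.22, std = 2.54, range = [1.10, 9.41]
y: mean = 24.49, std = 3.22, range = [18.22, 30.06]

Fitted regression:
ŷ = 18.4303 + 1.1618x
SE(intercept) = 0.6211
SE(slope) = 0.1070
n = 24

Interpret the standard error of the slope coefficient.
The slope 1.1618 is pinned down to within about ±0.1070 (one SE) by these data — relative uncertainty 9.2%, i.e. precise.

What SE measures:
- The standard error quantifies the sampling variability of the coefficient estimate
- It is the estimated standard deviation of β̂₁ across hypothetical repeated samples of the same size
- Smaller SE → more precise estimate

Relative precision:
- SE / |β̂₁| = 0.1070 / 1.1618 = 9.2%
- Rule of thumb (under 20%: precise; 20% to under 50%: moderately precise; 50% or more: imprecise) → precise

Link to interval estimation: a confidence interval for β₁ is β̂₁ ± t* × 0.1070, so SE sets the half-width per unit of t*.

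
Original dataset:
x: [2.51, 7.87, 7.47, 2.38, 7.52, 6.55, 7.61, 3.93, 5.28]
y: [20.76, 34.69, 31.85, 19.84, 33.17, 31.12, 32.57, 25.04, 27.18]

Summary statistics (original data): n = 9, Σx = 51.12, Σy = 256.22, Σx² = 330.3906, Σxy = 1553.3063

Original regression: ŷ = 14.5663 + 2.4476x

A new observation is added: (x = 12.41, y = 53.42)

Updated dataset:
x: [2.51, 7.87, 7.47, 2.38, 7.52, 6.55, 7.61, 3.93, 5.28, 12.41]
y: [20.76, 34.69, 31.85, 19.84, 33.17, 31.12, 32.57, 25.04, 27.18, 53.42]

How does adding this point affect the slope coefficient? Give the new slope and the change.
Adding the point moves β₁ from 2.4476 to 3.0833, i.e. it increases by 0.6357 (+26.0%).

The new point has HIGH LEVERAGE: x = 12.41 is far from the original mean x̄ = 51.12/9 ≈ 5.68 (original range [2.38, 7.87]).

Step 1: Update the sums with the new point (n goes from 9 to 10)
Σx  = 51.12 + 12.41 = 63.53
Σy  = 256.22 + 53.42 = 309.64
Σx² = 330.3906 + 12.41² = 330.3906 + 154.0081 = 484.3987
Σxy = 1553.3063 + 12.41×53.42 = 1553.3063 + 662.9422 = 2216.2485

Step 2: Recompute the slope with b₁ = (nΣxy − ΣxΣy) / (nΣx² − (Σx)²)
Numerator   = 10×2216.2485 − 63.53×309.64 = 22162.4850 − 19671.4292 = 2491.0558
Denominator = 10×484.3987 − 63.53² = 4843.9870 − 4036.0609 = 807.9261
b₁(new) = 2491.0558 / 807.9261 = 3.0833

(Same formula on the original sums: (9×1553.3063 − 51.12×256.22) / (9×330.3906 − 51.12²) = 881.7903 / 360.2610 = 2.4476, matching the given fit.)

Step 3: Change in slope
Δβ₁ = 3.0833 − 2.4476 = +0.6357
Relative change = +0.6357 / 2.4476 × 100% = +26.0%
→ the slope increases when the point is added.

Because the point sits above the extension of the original line at a high-leverage x, it tilts the fit up.
In practice: check such a point for data-entry or measurement error.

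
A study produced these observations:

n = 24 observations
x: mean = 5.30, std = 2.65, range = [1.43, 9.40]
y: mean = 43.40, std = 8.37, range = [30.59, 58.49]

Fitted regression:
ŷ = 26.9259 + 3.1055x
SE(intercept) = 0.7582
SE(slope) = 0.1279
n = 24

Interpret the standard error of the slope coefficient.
The slope 3.1055 is pinned down to within about ±0.1279 (one SE) by these data — relative uncertainty 4.1%, i.e. precise.

SE(β̂₁) = 0.1279 says: if we drew many samples of n = 24 from the same population and refit each time, the fitted slopes would scatter with a standard deviation of roughly 0.1279 around the true β₁.

Relative precision:
- SE / |β̂₁| = 0.1279 / 3.1055 = 4.1%
- Rule of thumb (under 20%: precise; 20% to under 50%: moderately precise; 50% or more: imprecise) → precise

Link to the t-test: t = β̂₁ / SE(β̂₁) = 3.1055 / 0.1279 = 24.2807, the statistic for H₀: β₁ = 0.

What drives SE(β̂₁): more residual scatter → larger SE; wider spread of x values → smaller SE; larger n (here n = 24) → smaller SE.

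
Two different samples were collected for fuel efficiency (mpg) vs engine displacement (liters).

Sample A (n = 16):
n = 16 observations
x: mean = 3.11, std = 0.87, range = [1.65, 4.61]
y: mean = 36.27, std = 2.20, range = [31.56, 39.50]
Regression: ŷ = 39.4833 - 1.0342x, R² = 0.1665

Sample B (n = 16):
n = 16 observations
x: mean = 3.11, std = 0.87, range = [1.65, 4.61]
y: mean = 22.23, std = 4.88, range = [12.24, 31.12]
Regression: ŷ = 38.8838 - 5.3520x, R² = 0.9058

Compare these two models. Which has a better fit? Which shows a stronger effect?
Model B has the better fit (R² = 0.9058 vs 0.1665). Model B shows the stronger effect (|β₁| = 5.3520 vs 1.0342).

Model Comparison:

Goodness of fit (R²):
- Model A: R² = 0.1665 → 16.65% of variance in fuel efficiency explained
- Model B: R² = 0.9058 → 90.58% of variance in fuel efficiency explained
- 0.9058 > 0.1665 → Model B has the better fit

Which has the larger per-liter effect? (|β₁|)
- Model A: β₁ = -1.0342 → predicted fuel efficiency falls 1.0342 mpg per additional liter of engine displacement
- Model B: β₁ = -5.3520 → predicted fuel efficiency falls 5.3520 mpg per additional liter of engine displacement
- |-1.0342| < |-5.3520| → Model B shows the stronger marginal effect

Notes:
- R² measures how tightly points cluster around the line; β₁ measures how steep the line is — they answer different questions.
- A better fit (higher R²) doesn't necessarily mean a more important relationship.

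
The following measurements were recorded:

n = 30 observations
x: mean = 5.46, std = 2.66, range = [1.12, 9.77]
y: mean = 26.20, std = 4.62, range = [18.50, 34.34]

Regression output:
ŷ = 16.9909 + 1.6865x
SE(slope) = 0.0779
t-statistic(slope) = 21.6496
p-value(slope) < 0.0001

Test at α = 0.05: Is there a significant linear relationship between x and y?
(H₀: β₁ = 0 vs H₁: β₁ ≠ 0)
Reject H₀: p-value < 0.0001 < α = 0.05. The linear relationship is significant at the 5% level.

Hypothesis test for the slope coefficient:

H₀: β₁ = 0 (no linear relationship)
H₁: β₁ ≠ 0 (linear relationship exists)

Test statistic: t = β̂₁ / SE(β̂₁) = 1.6865 / 0.0779 = 21.6496

The p-value (<0.0001) is the probability, under H₀, of a t-statistic at least as extreme as |t| = 21.6496 (two-sided, df = n − 2 = 28).

Decision rule: reject H₀ if p-value < α.
p-value < 0.0001 < α = 0.05 → reject H₀.

Conclusion: the linear association between x and y is significant at the 5% level.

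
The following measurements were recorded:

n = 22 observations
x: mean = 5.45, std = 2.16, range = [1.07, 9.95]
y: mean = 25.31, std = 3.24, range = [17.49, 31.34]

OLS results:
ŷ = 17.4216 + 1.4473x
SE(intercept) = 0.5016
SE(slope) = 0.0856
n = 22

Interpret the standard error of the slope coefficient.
SE(slope) = 0.0856 measures the uncertainty in the estimated slope. The coefficient is estimated precisely (SE/|β̂₁| = 5.9%).

SE(β̂₁) = s / √Sxx, where s is the residual standard deviation and Sxx = Σ(x − x̄)². It is the yardstick for how far β̂₁ = 1.4473 could plausibly be from the true slope.

Relative precision:
- SE / |β̂₁| = 0.0856 / 1.4473 = 5.9%
- Rule of thumb (under 20%: precise; 20% to under 50%: moderately precise; 50% or more: imprecise) → precise

Link to the t-test: t = β̂₁ / SE(β̂₁) = 1.4473 / 0.0856 = 16.9077, the statistic for H₀: β₁ = 0.

What drives SE(β̂₁): larger n (here n = 22) → smaller SE; wider spread of x values → smaller SE; more residual scatter → larger SE.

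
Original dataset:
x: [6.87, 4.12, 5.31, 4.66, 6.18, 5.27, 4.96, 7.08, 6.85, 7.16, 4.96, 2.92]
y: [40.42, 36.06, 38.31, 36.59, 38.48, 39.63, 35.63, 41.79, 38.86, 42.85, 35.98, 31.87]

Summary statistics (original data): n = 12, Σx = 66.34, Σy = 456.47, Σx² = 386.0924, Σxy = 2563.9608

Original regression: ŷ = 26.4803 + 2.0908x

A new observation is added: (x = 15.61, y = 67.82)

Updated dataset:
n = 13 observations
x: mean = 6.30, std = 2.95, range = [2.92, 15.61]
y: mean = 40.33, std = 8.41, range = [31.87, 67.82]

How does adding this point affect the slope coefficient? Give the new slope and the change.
New slope β₁ = 2.8064 versus 2.0908 before: a change of +0.7156 (+34.2%).

The new point has HIGH LEVERAGE: x = 15.61 is far from the original mean x̄ = 66.34/12 ≈ 5.53 (original range [2.92, 7.16]).

Step 1: Update the sums with the new point (n goes from 12 to 13)
Σx  = 66.34 + 15.61 = 81.95
Σy  = 456.47 + 67.82 = 524.29
Σx² = 386.0924 + 15.61² = 386.0924 + 243.6721 = 629.7645
Σxy = 2563.9608 + 15.61×67.82 = 2563.9608 + 1058.6702 = 3622.6310

Step 2: Recompute the slope with b₁ = (nΣxy − ΣxΣy) / (nΣx² − (Σx)²)
Numerator   = 13×3622.6310 − 81.95×524.29 = 47094.2030 − 42965.5655 = 4128.6375
Denominator = 13×629.7645 − 81.95² = 8186.9385 − 6715.8025 = 1471.1360
b₁(new) = 4128.6375 / 1471.1360 = 2.8064

(Same formula on the original sums: (12×2563.9608 − 66.34×456.47) / (12×386.0924 − 66.34²) = 485.3098 / 232.1132 = 2.0908, matching the given fit.)

Step 3: Change in slope
Δβ₁ = 2.8064 − 2.0908 = +0.7156
Relative change = +0.7156 / 2.0908 × 100% = +34.2%
→ the slope increases when the point is added.

Because the point sits above the extension of the original line at a high-leverage x, it tilts the fit up.
In practice: investigate whether it comes from the same population as the rest of the sample.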